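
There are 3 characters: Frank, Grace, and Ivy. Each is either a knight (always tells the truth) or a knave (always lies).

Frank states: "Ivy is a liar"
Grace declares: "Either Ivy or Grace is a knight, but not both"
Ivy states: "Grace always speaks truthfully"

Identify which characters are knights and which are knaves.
Frank is a knight.
Grace is a knave.
Ivy is a knave.

Verification:
- Frank (knight) says "Ivy is a liar" - this is TRUE because Ivy is a knave.
- Grace (knave) says "Either Ivy or Grace is a knight, but not both" - this is FALSE (a lie) because Ivy is a knave and Grace is a knave.
- Ivy (knave) says "Grace always speaks truthfully" - this is FALSE (a lie) because Grace is a knave.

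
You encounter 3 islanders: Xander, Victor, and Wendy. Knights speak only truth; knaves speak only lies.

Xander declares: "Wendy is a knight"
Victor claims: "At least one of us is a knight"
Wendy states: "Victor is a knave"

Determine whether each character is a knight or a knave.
Xander is a knave.
Victor is a knight.
Wendy is a knave.

Verification:
- Xander (knave) says "Wendy is a knight" - this is FALSE (a lie) because Wendy is a knave.
- Victor (knight) says "At least one of us is a knight" - this is TRUE because Victor is a knight.
- Wendy (knave) says "Victor is a knave" - this is FALSE (a lie) because Victor is a knight.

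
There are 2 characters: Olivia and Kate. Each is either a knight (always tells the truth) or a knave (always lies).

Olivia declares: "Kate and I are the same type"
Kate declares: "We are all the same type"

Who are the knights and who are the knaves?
Olivia is a knight.
Kate is a knight.

Verification:
- Olivia (knight) says "Kate and I are the same type" - this is TRUE because Olivia is a knight and Kate is a knight.
- Kate (knight) says "We are all the same type" - this is TRUE because Olivia and Kate are knights.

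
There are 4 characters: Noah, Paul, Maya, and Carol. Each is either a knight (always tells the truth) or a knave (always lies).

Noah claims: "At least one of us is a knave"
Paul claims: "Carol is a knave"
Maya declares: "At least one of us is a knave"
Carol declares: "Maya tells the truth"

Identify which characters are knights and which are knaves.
Noah is a knight.
Paul is a knave.
Maya is a knight.
Carol is a knight.

Verification:
- Noah (knight) says "At least one of us is a knave" - this is TRUE because Paul is a knave.
- Paul (knave) says "Carol is a knave" - this is FALSE (a lie) because Carol is a knight.
- Maya (knight) says "At least one of us is a knave" - this is TRUE because Paul is a knave.
- Carol (knight) says "Maya tells the truth" - this is TRUE because Maya is a knight.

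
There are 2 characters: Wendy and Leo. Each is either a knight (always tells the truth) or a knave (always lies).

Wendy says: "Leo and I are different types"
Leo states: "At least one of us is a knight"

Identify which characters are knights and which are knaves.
Wendy is a knave.
Leo is a knave.

Verification:
- Wendy (knave) says "Leo and I are different types" - this is FALSE (a lie) because Wendy is a knave and Leo is a knave.
- Leo (knave) says "At least one of us is a knight" - this is FALSE (a lie) because no one is a knight.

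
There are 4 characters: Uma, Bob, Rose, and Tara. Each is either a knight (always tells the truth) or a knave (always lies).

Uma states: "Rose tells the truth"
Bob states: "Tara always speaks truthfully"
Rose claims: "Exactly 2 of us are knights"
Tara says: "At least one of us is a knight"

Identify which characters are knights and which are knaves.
Uma is a knave.
Bob is a knave.
Rose is a knave.
Tara is a knave.

Verification:
- Uma (knave) says "Rose tells the truth" - this is FALSE (a lie) because Rose is a knave.
- Bob (knave) says "Tara always speaks truthfully" - this is FALSE (a lie) because Tara is a knave.
- Rose (knave) says "Exactly 2 of us are knights" - this is FALSE (a lie) because there are 0 knights.
- Tara (knave) says "At least one of us is a knight" - this is FALSE (a lie) because no one is a knight.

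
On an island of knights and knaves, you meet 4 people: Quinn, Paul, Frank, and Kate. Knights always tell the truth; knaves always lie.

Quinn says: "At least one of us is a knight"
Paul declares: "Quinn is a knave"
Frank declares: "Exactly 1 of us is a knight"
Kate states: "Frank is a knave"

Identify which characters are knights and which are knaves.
Quinn is a knight.
Paul is a knave.
Frank is a knave.
Kate is a knight.

Verification:
- Quinn (knight) says "At least one of us is a knight" - this is TRUE because Quinn and Kate are knights.
- Paul (knave) says "Quinn is a knave" - this is FALSE (a lie) because Quinn is a knight.
- Frank (knave) says "Exactly 1 of us is a knight" - this is FALSE (a lie) because there are 2 knights.
- Kate (knight) says "Frank is a knave" - this is TRUE because Frank is a knave.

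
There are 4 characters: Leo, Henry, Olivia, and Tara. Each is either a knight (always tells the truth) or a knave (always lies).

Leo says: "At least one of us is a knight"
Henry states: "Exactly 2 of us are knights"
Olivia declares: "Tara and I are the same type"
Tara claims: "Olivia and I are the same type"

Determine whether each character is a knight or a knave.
Leo is a knight.
Henry is a knave.
Olivia is a knight.
Tara is a knight.

Verification:
- Leo (knight) says "At least one of us is a knight" - this is TRUE because Leo, Olivia, and Tara are knights.
- Henry (knave) says "Exactly 2 of us are knights" - this is FALSE (a lie) because there are 3 knights.
- Olivia (knight) says "Tara and I are the same type" - this is TRUE because Olivia is a knight and Tara is a knight.
- Tara (knight) says "Olivia and I are the same type" - this is TRUE because Tara is a knight and Olivia is a knight.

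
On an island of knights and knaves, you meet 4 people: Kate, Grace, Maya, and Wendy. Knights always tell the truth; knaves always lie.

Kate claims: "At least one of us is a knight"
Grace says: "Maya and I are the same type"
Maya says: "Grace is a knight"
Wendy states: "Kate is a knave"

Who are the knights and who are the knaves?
Kate is a knight.
Grace is a knight.
Maya is a knight.
Wendy is a knave.

Verification:
- Kate (knight) says "At least one of us is a knight" - this is TRUE because Kate, Grace, and Maya are knights.
- Grace (knight) says "Maya and I are the same type" - this is TRUE because Grace is a knight and Maya is a knight.
- Maya (knight) says "Grace is a knight" - this is TRUE because Grace is a knight.
- Wendy (knave) says "Kate is a knave" - this is FALSE (a lie) because Kate is a knight.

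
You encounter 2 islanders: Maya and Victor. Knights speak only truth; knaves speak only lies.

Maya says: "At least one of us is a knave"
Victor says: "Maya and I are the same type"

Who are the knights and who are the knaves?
Maya is a knight.
Victor is a knave.

Verification:
- Maya (knight) says "At least one of us is a knave" - this is TRUE because Victor is a knave.
- Victor (knave) says "Maya and I are the same type" - this is FALSE (a lie) because Victor is a knave and Maya is a knight.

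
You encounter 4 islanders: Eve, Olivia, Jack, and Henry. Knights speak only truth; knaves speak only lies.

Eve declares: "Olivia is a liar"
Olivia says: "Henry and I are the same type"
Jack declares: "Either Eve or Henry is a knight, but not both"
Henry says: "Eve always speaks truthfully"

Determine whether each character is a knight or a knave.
Eve is a knight.
Olivia is a knave.
Jack is a knave.
Henry is a knight.

Verification:
- Eve (knight) says "Olivia is a liar" - this is TRUE because Olivia is a knave.
- Olivia (knave) says "Henry and I are the same type" - this is FALSE (a lie) because Olivia is a knave and Henry is a knight.
- Jack (knave) says "Either Eve or Henry is a knight, but not both" - this is FALSE (a lie) because Eve is a knight and Henry is a knight.
- Henry (knight) says "Eve always speaks truthfully" - this is TRUE because Eve is a knight.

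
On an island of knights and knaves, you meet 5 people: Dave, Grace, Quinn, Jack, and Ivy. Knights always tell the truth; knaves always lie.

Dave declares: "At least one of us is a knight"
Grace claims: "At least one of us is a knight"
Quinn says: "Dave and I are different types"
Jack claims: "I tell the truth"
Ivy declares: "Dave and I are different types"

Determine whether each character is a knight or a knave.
Dave is a knave.
Grace is a knave.
Quinn is a knave.
Jack is a knave.
Ivy is a knave.

Verification:
- Dave (knave) says "At least one of us is a knight" - this is FALSE (a lie) because no one is a knight.
- Grace (knave) says "At least one of us is a knight" - this is FALSE (a lie) because no one is a knight.
- Quinn (knave) says "Dave and I are different types" - this is FALSE (a lie) because Quinn is a knave and Dave is a knave.
- Jack (knave) says "I tell the truth" - this is FALSE (a lie) because Jack is a knave.
- Ivy (knave) says "Dave and I are different types" - this is FALSE (a lie) because Ivy is a knave and Dave is a knave.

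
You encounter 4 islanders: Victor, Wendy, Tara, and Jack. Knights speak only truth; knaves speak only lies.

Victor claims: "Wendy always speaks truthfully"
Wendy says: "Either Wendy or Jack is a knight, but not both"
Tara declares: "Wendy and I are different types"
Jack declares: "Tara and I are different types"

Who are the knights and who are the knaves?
Victor is a knave.
Wendy is a knave.
Tara is a knave.
Jack is a knave.

Verification:
- Victor (knave) says "Wendy always speaks truthfully" - this is FALSE (a lie) because Wendy is a knave.
- Wendy (knave) says "Either Wendy or Jack is a knight, but not both" - this is FALSE (a lie) because Wendy is a knave and Jack is a knave.
- Tara (knave) says "Wendy and I are different types" - this is FALSE (a lie) because Tara is a knave and Wendy is a knave.
- Jack (knave) says "Tara and I are different types" - this is FALSE (a lie) because Jack is a knave and Tara is a knave.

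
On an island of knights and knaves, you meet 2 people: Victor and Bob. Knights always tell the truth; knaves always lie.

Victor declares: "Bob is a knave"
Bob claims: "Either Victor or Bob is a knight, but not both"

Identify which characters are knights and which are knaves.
Victor is a knave.
Bob is a knight.

Verification:
- Victor (knave) says "Bob is a knave" - this is FALSE (a lie) because Bob is a knight.
- Bob (knight) says "Either Victor or Bob is a knight, but not both" - this is TRUE because Victor is a knave and Bob is a knight.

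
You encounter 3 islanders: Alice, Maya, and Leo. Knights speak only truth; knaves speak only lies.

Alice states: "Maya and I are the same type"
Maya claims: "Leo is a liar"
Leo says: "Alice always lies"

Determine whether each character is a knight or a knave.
Alice is a knight.
Maya is a knight.
Leo is a knave.

Verification:
- Alice (knight) says "Maya and I are the same type" - this is TRUE because Alice is a knight and Maya is a knight.
- Maya (knight) says "Leo is a liar" - this is TRUE because Leo is a knave.
- Leo (knave) says "Alice always lies" - this is FALSE (a lie) because Alice is a knight.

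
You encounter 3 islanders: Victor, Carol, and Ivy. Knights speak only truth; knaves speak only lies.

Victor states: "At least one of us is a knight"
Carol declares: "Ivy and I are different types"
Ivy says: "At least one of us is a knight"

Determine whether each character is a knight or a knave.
Victor is a knave.
Carol is a knave.
Ivy is a knave.

Verification:
- Victor (knave) says "At least one of us is a knight" - this is FALSE (a lie) because no one is a knight.
- Carol (knave) says "Ivy and I are different types" - this is FALSE (a lie) because Carol is a knave and Ivy is a knave.
- Ivy (knave) says "At least one of us is a knight" - this is FALSE (a lie) because no one is a knight.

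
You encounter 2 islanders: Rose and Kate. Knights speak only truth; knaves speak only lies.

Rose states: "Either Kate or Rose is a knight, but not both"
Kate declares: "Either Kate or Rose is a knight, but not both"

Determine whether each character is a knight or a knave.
Rose is a knave.
Kate is a knave.

Verification:
- Rose (knave) says "Either Kate or Rose is a knight, but not both" - this is FALSE (a lie) because Kate is a knave and Rose is a knave.
- Kate (knave) says "Either Kate or Rose is a knight, but not both" - this is FALSE (a lie) because Kate is a knave and Rose is a knave.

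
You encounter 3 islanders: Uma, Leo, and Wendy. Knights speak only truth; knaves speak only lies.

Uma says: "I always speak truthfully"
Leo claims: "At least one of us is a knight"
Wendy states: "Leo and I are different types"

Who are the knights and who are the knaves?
Uma is a knave.
Leo is a knave.
Wendy is a knave.

Verification:
- Uma (knave) says "I always speak truthfully" - this is FALSE (a lie) because Uma is a knave.
- Leo (knave) says "At least one of us is a knight" - this is FALSE (a lie) because no one is a knight.
- Wendy (knave) says "Leo and I are different types" - this is FALSE (a lie) because Wendy is a knave and Leo is a knave.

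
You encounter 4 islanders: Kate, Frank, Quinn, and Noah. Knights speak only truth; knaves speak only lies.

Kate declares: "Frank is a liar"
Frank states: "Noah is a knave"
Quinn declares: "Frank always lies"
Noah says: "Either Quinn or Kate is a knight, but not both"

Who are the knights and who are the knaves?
Kate is a knave.
Frank is a knight.
Quinn is a knave.
Noah is a knave.

Verification:
- Kate (knave) says "Frank is a liar" - this is FALSE (a lie) because Frank is a knight.
- Frank (knight) says "Noah is a knave" - this is TRUE because Noah is a knave.
- Quinn (knave) says "Frank always lies" - this is FALSE (a lie) because Frank is a knight.
- Noah (knave) says "Either Quinn or Kate is a knight, but not both" - this is FALSE (a lie) because Quinn is a knave and Kate is a knave.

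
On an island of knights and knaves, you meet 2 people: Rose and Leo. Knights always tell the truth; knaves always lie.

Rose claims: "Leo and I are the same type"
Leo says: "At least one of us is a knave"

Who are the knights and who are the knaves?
Rose is a knave.
Leo is a knight.

Verification:
- Rose (knave) says "Leo and I are the same type" - this is FALSE (a lie) because Rose is a knave and Leo is a knight.
- Leo (knight) says "At least one of us is a knave" - this is TRUE because Rose is a knave.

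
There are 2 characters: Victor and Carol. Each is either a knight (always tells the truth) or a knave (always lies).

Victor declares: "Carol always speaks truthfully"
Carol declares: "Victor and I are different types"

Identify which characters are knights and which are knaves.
Victor is a knave.
Carol is a knave.

Verification:
- Victor (knave) says "Carol always speaks truthfully" - this is FALSE (a lie) because Carol is a knave.
- Carol (knave) says "Victor and I are different types" - this is FALSE (a lie) because Carol is a knave and Victor is a knave.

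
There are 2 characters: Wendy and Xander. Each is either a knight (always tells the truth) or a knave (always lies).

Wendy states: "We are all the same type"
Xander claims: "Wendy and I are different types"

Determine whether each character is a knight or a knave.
Wendy is a knave.
Xander is a knight.

Verification:
- Wendy (knave) says "We are all the same type" - this is FALSE (a lie) because Xander is a knight and Wendy is a knave.
- Xander (knight) says "Wendy and I are different types" - this is TRUE because Xander is a knight and Wendy is a knave.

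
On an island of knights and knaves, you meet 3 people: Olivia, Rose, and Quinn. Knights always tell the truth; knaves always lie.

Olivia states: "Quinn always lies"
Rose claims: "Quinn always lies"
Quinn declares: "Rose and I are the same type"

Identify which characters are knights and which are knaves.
Olivia is a knight.
Rose is a knight.
Quinn is a knave.

Verification:
- Olivia (knight) says "Quinn always lies" - this is TRUE because Quinn is a knave.
- Rose (knight) says "Quinn always lies" - this is TRUE because Quinn is a knave.
- Quinn (knave) says "Rose and I are the same type" - this is FALSE (a lie) because Quinn is a knave and Rose is a knight.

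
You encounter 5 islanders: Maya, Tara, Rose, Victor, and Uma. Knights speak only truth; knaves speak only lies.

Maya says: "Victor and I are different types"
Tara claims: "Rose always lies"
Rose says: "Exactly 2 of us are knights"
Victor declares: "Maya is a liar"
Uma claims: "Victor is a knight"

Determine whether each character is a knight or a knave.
Maya is a knight.
Tara is a knave.
Rose is a knight.
Victor is a knave.
Uma is a knave.

Verification:
- Maya (knight) says "Victor and I are different types" - this is TRUE because Maya is a knight and Victor is a knave.
- Tara (knave) says "Rose always lies" - this is FALSE (a lie) because Rose is a knight.
- Rose (knight) says "Exactly 2 of us are knights" - this is TRUE because there are 2 knights.
- Victor (knave) says "Maya is a liar" - this is FALSE (a lie) because Maya is a knight.
- Uma (knave) says "Victor is a knight" - this is FALSE (a lie) because Victor is a knave.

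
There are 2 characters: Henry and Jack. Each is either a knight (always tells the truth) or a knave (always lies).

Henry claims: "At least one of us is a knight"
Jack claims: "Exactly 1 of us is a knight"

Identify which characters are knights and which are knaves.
Henry is a knave.
Jack is a knave.

Verification:
- Henry (knave) says "At least one of us is a knight" - this is FALSE (a lie) because no one is a knight.
- Jack (knave) says "Exactly 1 of us is a knight" - this is FALSE (a lie) because there are 0 knights.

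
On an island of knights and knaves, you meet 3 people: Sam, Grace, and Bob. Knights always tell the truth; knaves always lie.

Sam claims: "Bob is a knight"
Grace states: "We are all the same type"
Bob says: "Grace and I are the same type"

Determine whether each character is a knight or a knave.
Sam is a knight.
Grace is a knight.
Bob is a knight.

Verification:
- Sam (knight) says "Bob is a knight" - this is TRUE because Bob is a knight.
- Grace (knight) says "We are all the same type" - this is TRUE because Sam, Grace, and Bob are knights.
- Bob (knight) says "Grace and I are the same type" - this is TRUE because Bob is a knight and Grace is a knight.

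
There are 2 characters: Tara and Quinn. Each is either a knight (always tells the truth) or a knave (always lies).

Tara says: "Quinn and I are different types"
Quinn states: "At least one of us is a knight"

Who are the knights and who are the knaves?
Tara is a knave.
Quinn is a knave.

Verification:
- Tara (knave) says "Quinn and I are different types" - this is FALSE (a lie) because Tara is a knave and Quinn is a knave.
- Quinn (knave) says "At least one of us is a knight" - this is FALSE (a lie) because no one is a knight.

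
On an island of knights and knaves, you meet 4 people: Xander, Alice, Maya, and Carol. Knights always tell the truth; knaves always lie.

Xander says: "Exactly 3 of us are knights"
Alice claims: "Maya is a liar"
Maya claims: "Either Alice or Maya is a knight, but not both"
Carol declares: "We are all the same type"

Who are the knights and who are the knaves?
Xander is a knave.
Alice is a knave.
Maya is a knight.
Carol is a knave.

Verification:
- Xander (knave) says "Exactly 3 of us are knights" - this is FALSE (a lie) because there are 1 knights.
- Alice (knave) says "Maya is a liar" - this is FALSE (a lie) because Maya is a knight.
- Maya (knight) says "Either Alice or Maya is a knight, but not both" - this is TRUE because Alice is a knave and Maya is a knight.
- Carol (knave) says "We are all the same type" - this is FALSE (a lie) because Maya is a knight and Xander, Alice, and Carol are knaves.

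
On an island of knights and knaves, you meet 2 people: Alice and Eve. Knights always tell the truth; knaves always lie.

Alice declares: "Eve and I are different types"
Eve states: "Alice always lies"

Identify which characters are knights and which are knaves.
Alice is a knight.
Eve is a knave.

Verification:
- Alice (knight) says "Eve and I are different types" - this is TRUE because Alice is a knight and Eve is a knave.
- Eve (knave) says "Alice always lies" - this is FALSE (a lie) because Alice is a knight.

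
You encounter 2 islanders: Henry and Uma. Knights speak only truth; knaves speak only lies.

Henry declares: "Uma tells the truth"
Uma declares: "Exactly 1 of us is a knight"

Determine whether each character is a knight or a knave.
Henry is a knave.
Uma is a knave.

Verification:
- Henry (knave) says "Uma tells the truth" - this is FALSE (a lie) because Uma is a knave.
- Uma (knave) says "Exactly 1 of us is a knight" - this is FALSE (a lie) because there are 0 knights.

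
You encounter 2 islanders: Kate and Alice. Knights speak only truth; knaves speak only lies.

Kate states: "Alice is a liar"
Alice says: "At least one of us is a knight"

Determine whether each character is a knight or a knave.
Kate is a knave.
Alice is a knight.

Verification:
- Kate (knave) says "Alice is a liar" - this is FALSE (a lie) because Alice is a knight.
- Alice (knight) says "At least one of us is a knight" - this is TRUE because Alice is a knight.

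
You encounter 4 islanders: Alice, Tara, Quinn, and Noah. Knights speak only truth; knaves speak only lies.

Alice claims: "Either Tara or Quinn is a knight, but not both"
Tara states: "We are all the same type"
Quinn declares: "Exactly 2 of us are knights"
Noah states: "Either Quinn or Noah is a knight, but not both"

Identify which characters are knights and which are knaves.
Alice is a knave.
Tara is a knave.
Quinn is a knave.
Noah is a knight.

Verification:
- Alice (knave) says "Either Tara or Quinn is a knight, but not both" - this is FALSE (a lie) because Tara is a knave and Quinn is a knave.
- Tara (knave) says "We are all the same type" - this is FALSE (a lie) because Noah is a knight and Alice, Tara, and Quinn are knaves.
- Quinn (knave) says "Exactly 2 of us are knights" - this is FALSE (a lie) because there are 1 knights.
- Noah (knight) says "Either Quinn or Noah is a knight, but not both" - this is TRUE because Quinn is a knave and Noah is a knight.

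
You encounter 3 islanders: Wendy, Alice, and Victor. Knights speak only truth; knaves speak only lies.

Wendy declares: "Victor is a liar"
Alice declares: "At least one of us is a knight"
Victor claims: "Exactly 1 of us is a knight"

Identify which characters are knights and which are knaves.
Wendy is a knight.
Alice is a knight.
Victor is a knave.

Verification:
- Wendy (knight) says "Victor is a liar" - this is TRUE because Victor is a knave.
- Alice (knight) says "At least one of us is a knight" - this is TRUE because Wendy and Alice are knights.
- Victor (knave) says "Exactly 1 of us is a knight" - this is FALSE (a lie) because there are 2 knights.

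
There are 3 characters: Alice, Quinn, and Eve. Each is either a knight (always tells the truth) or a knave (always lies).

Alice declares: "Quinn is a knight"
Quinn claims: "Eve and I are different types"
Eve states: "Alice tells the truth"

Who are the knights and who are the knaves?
Alice is a knave.
Quinn is a knave.
Eve is a knave.

Verification:
- Alice (knave) says "Quinn is a knight" - this is FALSE (a lie) because Quinn is a knave.
- Quinn (knave) says "Eve and I are different types" - this is FALSE (a lie) because Quinn is a knave and Eve is a knave.
- Eve (knave) says "Alice tells the truth" - this is FALSE (a lie) because Alice is a knave.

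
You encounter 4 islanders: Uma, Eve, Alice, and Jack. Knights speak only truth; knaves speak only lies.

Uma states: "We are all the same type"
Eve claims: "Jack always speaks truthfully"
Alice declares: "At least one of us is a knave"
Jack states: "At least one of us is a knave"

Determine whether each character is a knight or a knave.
Uma is a knave.
Eve is a knight.
Alice is a knight.
Jack is a knight.

Verification:
- Uma (knave) says "We are all the same type" - this is FALSE (a lie) because Eve, Alice, and Jack are knights and Uma is a knave.
- Eve (knight) says "Jack always speaks truthfully" - this is TRUE because Jack is a knight.
- Alice (knight) says "At least one of us is a knave" - this is TRUE because Uma is a knave.
- Jack (knight) says "At least one of us is a knave" - this is TRUE because Uma is a knave.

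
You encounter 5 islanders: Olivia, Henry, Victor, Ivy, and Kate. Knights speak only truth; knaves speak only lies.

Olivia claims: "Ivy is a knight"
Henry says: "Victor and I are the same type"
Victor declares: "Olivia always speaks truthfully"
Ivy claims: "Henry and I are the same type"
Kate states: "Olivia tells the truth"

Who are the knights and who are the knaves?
Olivia is a knight.
Henry is a knight.
Victor is a knight.
Ivy is a knight.
Kate is a knight.

Verification:
- Olivia (knight) says "Ivy is a knight" - this is TRUE because Ivy is a knight.
- Henry (knight) says "Victor and I are the same type" - this is TRUE because Henry is a knight and Victor is a knight.
- Victor (knight) says "Olivia always speaks truthfully" - this is TRUE because Olivia is a knight.
- Ivy (knight) says "Henry and I are the same type" - this is TRUE because Ivy is a knight and Henry is a knight.
- Kate (knight) says "Olivia tells the truth" - this is TRUE because Olivia is a knight.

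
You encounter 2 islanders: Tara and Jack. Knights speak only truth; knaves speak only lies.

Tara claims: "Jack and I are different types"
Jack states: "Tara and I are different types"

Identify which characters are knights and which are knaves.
Tara is a knave.
Jack is a knave.

Verification:
- Tara (knave) says "Jack and I are different types" - this is FALSE (a lie) because Tara is a knave and Jack is a knave.
- Jack (knave) says "Tara and I are different types" - this is FALSE (a lie) because Jack is a knave and Tara is a knave.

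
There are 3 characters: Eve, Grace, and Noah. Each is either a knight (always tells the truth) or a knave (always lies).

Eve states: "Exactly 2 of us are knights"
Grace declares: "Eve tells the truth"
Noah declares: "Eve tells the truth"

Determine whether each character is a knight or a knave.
Eve is a knave.
Grace is a knave.
Noah is a knave.

Verification:
- Eve (knave) says "Exactly 2 of us are knights" - this is FALSE (a lie) because there are 0 knights.
- Grace (knave) says "Eve tells the truth" - this is FALSE (a lie) because Eve is a knave.
- Noah (knave) says "Eve tells the truth" - this is FALSE (a lie) because Eve is a knave.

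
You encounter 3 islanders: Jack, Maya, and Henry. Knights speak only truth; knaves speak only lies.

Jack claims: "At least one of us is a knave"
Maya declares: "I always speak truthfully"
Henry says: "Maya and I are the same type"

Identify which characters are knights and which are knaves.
Jack is a knight.
Maya is a knight.
Henry is a knave.

Verification:
- Jack (knight) says "At least one of us is a knave" - this is TRUE because Henry is a knave.
- Maya (knight) says "I always speak truthfully" - this is TRUE because Maya is a knight.
- Henry (knave) says "Maya and I are the same type" - this is FALSE (a lie) because Henry is a knave and Maya is a knight.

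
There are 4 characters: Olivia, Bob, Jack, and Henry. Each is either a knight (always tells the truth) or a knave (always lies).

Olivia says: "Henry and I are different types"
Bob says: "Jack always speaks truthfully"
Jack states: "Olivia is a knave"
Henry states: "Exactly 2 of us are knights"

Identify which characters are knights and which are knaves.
Olivia is a knight.
Bob is a knave.
Jack is a knave.
Henry is a knave.

Verification:
- Olivia (knight) says "Henry and I are different types" - this is TRUE because Olivia is a knight and Henry is a knave.
- Bob (knave) says "Jack always speaks truthfully" - this is FALSE (a lie) because Jack is a knave.
- Jack (knave) says "Olivia is a knave" - this is FALSE (a lie) because Olivia is a knight.
- Henry (knave) says "Exactly 2 of us are knights" - this is FALSE (a lie) because there are 1 knights.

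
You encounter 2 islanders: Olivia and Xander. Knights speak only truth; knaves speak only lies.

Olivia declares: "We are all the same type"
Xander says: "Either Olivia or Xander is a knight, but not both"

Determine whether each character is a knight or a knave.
Olivia is a knave.
Xander is a knight.

Verification:
- Olivia (knave) says "We are all the same type" - this is FALSE (a lie) because Xander is a knight and Olivia is a knave.
- Xander (knight) says "Either Olivia or Xander is a knight, but not both" - this is TRUE because Olivia is a knave and Xander is a knight.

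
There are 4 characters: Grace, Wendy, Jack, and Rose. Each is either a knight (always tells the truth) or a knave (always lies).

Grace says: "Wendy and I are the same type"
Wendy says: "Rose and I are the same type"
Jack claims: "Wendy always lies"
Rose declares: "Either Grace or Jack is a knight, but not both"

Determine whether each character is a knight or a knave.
Grace is a knight.
Wendy is a knight.
Jack is a knave.
Rose is a knight.

Verification:
- Grace (knight) says "Wendy and I are the same type" - this is TRUE because Grace is a knight and Wendy is a knight.
- Wendy (knight) says "Rose and I are the same type" - this is TRUE because Wendy is a knight and Rose is a knight.
- Jack (knave) says "Wendy always lies" - this is FALSE (a lie) because Wendy is a knight.
- Rose (knight) says "Either Grace or Jack is a knight, but not both" - this is TRUE because Grace is a knight and Jack is a knave.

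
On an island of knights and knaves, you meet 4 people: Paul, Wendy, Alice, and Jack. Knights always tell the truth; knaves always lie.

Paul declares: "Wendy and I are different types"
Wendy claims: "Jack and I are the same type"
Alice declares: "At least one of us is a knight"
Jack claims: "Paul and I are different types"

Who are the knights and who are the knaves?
Paul is a knave.
Wendy is a knave.
Alice is a knight.
Jack is a knight.

Verification:
- Paul (knave) says "Wendy and I are different types" - this is FALSE (a lie) because Paul is a knave and Wendy is a knave.
- Wendy (knave) says "Jack and I are the same type" - this is FALSE (a lie) because Wendy is a knave and Jack is a knight.
- Alice (knight) says "At least one of us is a knight" - this is TRUE because Alice and Jack are knights.
- Jack (knight) says "Paul and I are different types" - this is TRUE because Jack is a knight and Paul is a knave.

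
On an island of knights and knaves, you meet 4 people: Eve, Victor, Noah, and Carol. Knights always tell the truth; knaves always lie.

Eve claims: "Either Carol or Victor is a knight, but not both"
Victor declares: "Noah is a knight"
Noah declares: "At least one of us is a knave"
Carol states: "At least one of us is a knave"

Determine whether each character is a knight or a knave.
Eve is a knave.
Victor is a knight.
Noah is a knight.
Carol is a knight.

Verification:
- Eve (knave) says "Either Carol or Victor is a knight, but not both" - this is FALSE (a lie) because Carol is a knight and Victor is a knight.
- Victor (knight) says "Noah is a knight" - this is TRUE because Noah is a knight.
- Noah (knight) says "At least one of us is a knave" - this is TRUE because Eve is a knave.
- Carol (knight) says "At least one of us is a knave" - this is TRUE because Eve is a knave.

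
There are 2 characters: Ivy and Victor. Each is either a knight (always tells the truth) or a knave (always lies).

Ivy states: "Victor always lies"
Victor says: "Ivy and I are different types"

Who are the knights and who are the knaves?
Ivy is a knave.
Victor is a knight.

Verification:
- Ivy (knave) says "Victor always lies" - this is FALSE (a lie) because Victor is a knight.
- Victor (knight) says "Ivy and I are different types" - this is TRUE because Victor is a knight and Ivy is a knave.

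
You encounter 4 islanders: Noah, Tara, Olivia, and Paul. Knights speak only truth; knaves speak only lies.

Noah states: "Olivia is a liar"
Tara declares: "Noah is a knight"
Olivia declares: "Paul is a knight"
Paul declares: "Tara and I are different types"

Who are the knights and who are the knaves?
Noah is a knave.
Tara is a knave.
Olivia is a knight.
Paul is a knight.

Verification:
- Noah (knave) says "Olivia is a liar" - this is FALSE (a lie) because Olivia is a knight.
- Tara (knave) says "Noah is a knight" - this is FALSE (a lie) because Noah is a knave.
- Olivia (knight) says "Paul is a knight" - this is TRUE because Paul is a knight.
- Paul (knight) says "Tara and I are different types" - this is TRUE because Paul is a knight and Tara is a knave.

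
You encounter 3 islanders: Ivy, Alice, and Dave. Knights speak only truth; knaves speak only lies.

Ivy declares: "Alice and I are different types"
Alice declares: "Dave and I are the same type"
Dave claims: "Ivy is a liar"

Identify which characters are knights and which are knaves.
Ivy is a knave.
Alice is a knave.
Dave is a knight.

Verification:
- Ivy (knave) says "Alice and I are different types" - this is FALSE (a lie) because Ivy is a knave and Alice is a knave.
- Alice (knave) says "Dave and I are the same type" - this is FALSE (a lie) because Alice is a knave and Dave is a knight.
- Dave (knight) says "Ivy is a liar" - this is TRUE because Ivy is a knave.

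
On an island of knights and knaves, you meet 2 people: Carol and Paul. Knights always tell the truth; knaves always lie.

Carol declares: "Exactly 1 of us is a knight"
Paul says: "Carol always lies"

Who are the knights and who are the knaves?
Carol is a knight.
Paul is a knave.

Verification:
- Carol (knight) says "Exactly 1 of us is a knight" - this is TRUE because there are 1 knights.
- Paul (knave) says "Carol always lies" - this is FALSE (a lie) because Carol is a knight.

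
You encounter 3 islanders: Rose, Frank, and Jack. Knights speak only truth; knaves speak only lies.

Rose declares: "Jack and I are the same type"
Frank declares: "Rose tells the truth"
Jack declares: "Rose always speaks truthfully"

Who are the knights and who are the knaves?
Rose is a knight.
Frank is a knight.
Jack is a knight.

Verification:
- Rose (knight) says "Jack and I are the same type" - this is TRUE because Rose is a knight and Jack is a knight.
- Frank (knight) says "Rose tells the truth" - this is TRUE because Rose is a knight.
- Jack (knight) says "Rose always speaks truthfully" - this is TRUE because Rose is a knight.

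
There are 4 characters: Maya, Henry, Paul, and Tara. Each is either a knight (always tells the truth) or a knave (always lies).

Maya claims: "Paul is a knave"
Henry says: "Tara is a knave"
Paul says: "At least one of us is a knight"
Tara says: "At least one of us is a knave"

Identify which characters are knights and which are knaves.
Maya is a knave.
Henry is a knave.
Paul is a knight.
Tara is a knight.

Verification:
- Maya (knave) says "Paul is a knave" - this is FALSE (a lie) because Paul is a knight.
- Henry (knave) says "Tara is a knave" - this is FALSE (a lie) because Tara is a knight.
- Paul (knight) says "At least one of us is a knight" - this is TRUE because Paul and Tara are knights.
- Tara (knight) says "At least one of us is a knave" - this is TRUE because Maya and Henry are knaves.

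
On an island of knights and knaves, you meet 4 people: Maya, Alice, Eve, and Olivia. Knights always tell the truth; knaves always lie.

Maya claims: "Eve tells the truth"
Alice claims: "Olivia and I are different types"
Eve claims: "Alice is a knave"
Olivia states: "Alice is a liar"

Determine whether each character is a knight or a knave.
Maya is a knave.
Alice is a knight.
Eve is a knave.
Olivia is a knave.

Verification:
- Maya (knave) says "Eve tells the truth" - this is FALSE (a lie) because Eve is a knave.
- Alice (knight) says "Olivia and I are different types" - this is TRUE because Alice is a knight and Olivia is a knave.
- Eve (knave) says "Alice is a knave" - this is FALSE (a lie) because Alice is a knight.
- Olivia (knave) says "Alice is a liar" - this is FALSE (a lie) because Alice is a knight.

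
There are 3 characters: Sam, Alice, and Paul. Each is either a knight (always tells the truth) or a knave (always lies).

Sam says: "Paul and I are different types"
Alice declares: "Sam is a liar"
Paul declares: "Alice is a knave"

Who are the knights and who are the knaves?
Sam is a knave.
Alice is a knight.
Paul is a knave.

Verification:
- Sam (knave) says "Paul and I are different types" - this is FALSE (a lie) because Sam is a knave and Paul is a knave.
- Alice (knight) says "Sam is a liar" - this is TRUE because Sam is a knave.
- Paul (knave) says "Alice is a knave" - this is FALSE (a lie) because Alice is a knight.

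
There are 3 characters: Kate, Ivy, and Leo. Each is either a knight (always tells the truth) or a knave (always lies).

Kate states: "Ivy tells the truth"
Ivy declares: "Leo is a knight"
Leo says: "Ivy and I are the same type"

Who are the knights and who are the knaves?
Kate is a knight.
Ivy is a knight.
Leo is a knight.

Verification:
- Kate (knight) says "Ivy tells the truth" - this is TRUE because Ivy is a knight.
- Ivy (knight) says "Leo is a knight" - this is TRUE because Leo is a knight.
- Leo (knight) says "Ivy and I are the same type" - this is TRUE because Leo is a knight and Ivy is a knight.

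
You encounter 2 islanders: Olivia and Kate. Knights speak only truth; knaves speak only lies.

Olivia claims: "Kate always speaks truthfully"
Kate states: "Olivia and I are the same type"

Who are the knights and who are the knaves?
Olivia is a knight.
Kate is a knight.

Verification:
- Olivia (knight) says "Kate always speaks truthfully" - this is TRUE because Kate is a knight.
- Kate (knight) says "Olivia and I are the same type" - this is TRUE because Kate is a knight and Olivia is a knight.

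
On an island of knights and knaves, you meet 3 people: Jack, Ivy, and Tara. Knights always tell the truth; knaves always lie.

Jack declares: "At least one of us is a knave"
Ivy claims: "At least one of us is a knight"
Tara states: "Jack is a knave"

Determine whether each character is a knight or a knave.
Jack is a knight.
Ivy is a knight.
Tara is a knave.

Verification:
- Jack (knight) says "At least one of us is a knave" - this is TRUE because Tara is a knave.
- Ivy (knight) says "At least one of us is a knight" - this is TRUE because Jack and Ivy are knights.
- Tara (knave) says "Jack is a knave" - this is FALSE (a lie) because Jack is a knight.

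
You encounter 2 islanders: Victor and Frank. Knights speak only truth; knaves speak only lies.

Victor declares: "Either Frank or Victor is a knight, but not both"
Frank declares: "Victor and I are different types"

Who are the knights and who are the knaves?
Victor is a knave.
Frank is a knave.

Verification:
- Victor (knave) says "Either Frank or Victor is a knight, but not both" - this is FALSE (a lie) because Frank is a knave and Victor is a knave.
- Frank (knave) says "Victor and I are different types" - this is FALSE (a lie) because Frank is a knave and Victor is a knave.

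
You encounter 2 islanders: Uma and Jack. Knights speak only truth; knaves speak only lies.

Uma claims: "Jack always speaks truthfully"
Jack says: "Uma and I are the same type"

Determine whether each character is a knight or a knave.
Uma is a knight.
Jack is a knight.

Verification:
- Uma (knight) says "Jack always speaks truthfully" - this is TRUE because Jack is a knight.
- Jack (knight) says "Uma and I are the same type" - this is TRUE because Jack is a knight and Uma is a knight.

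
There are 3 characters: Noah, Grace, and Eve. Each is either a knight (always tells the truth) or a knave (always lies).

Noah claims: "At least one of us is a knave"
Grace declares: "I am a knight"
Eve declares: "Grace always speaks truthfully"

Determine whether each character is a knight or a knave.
Noah is a knight.
Grace is a knave.
Eve is a knave.

Verification:
- Noah (knight) says "At least one of us is a knave" - this is TRUE because Grace and Eve are knaves.
- Grace (knave) says "I am a knight" - this is FALSE (a lie) because Grace is a knave.
- Eve (knave) says "Grace always speaks truthfully" - this is FALSE (a lie) because Grace is a knave.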